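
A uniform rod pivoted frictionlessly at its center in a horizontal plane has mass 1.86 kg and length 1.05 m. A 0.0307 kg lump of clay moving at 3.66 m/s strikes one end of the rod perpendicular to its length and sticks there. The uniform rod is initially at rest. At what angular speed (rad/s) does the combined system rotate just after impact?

About the pivot the impulsive forces during the collision are internal, so angular momentum about that axis is conserved.
I_p = (1/12)(1.86)(1.05)² = 0.1709 kg·m². Taking the sense of the lump of clay's angular momentum as positive, L_{lump} = m v R = (0.0307)(3.66)(1.05/2) = 0.05899 kg·m²/s.
L_i = 0 + 0.05899 = 0.05899 kg·m²/s.
After sticking, I_f = I_p + m R² = 0.1709 + (0.0307)(1.05/2)² = 0.1793 kg·m².
ω_f = L_i / I_f = 0.05899 / 0.1793 = 0.3289 rad/s.

|ω_f| ≈ 0.329 rad/s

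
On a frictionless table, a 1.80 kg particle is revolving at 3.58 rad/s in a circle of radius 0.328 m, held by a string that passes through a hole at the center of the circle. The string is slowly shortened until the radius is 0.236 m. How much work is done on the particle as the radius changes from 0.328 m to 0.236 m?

No torque about the axis ⇒ m r₁² ω₁ = m r₂² ω₂.
ω₂ = ω₁ (r₁/r₂)² = (3.58)(0.328/0.236)² = 6.915 rad/s.
W = ΔKE = ½m(v₂² − v₁²) = 1.156 J.

W ≈ 1.16 J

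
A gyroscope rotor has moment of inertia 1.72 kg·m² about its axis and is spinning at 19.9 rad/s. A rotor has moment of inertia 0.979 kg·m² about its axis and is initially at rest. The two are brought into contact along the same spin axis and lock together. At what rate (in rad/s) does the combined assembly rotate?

|ω_f| ≈ 12.7 rad/s

The coupling torques are internal; angular momentum about the shared axis is conserved.
Taking A's sense as positive: L = (1.720)(19.9) = 34.23 kg·m²·rad/s.
Combined I = 1.720 + 0.9790 = 2.699 kg·m².
ω_f = L / I = 34.23 / 2.699 = 12.68 rad/s.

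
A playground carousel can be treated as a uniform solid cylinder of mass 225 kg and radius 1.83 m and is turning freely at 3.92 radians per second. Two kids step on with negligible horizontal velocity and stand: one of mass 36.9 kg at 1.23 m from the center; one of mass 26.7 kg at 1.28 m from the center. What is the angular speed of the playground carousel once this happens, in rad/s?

No external torque acts about the center; L_before = L_after.
I_p = ½(225)(1.83)² = 376.8 kg·m².
Added inertia Σmr² = (36.9)(1.23)² + (26.7)(1.28)² = 99.57 kg·m²; I_f = 376.8 + 99.57 = 476.3 kg·m².
ω_f = I_p ω_i / I_f = (376.8)(3.92) / 476.3 = 3.101 rad/s.

ω_f ≈ 3.10 rad/s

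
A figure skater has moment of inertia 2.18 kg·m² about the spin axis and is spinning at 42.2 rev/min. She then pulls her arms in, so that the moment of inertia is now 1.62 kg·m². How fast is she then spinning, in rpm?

No external torque acts about the spin axis, so angular momentum is conserved.
ω₂ = I₁ω₁ / I₂ = (2.180)(42.2 rpm) / (1.620) = 56.79 rpm.

ω₂ ≈ 56.8 rpm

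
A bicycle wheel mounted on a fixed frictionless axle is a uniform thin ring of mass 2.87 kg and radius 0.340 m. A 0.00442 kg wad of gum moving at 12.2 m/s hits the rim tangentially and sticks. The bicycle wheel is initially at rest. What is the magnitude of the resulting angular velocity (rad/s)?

About the axle the impulsive forces during the collision are internal, so angular momentum about that axis is conserved.
I_p = (2.87)(0.340)² = 0.3318 kg·m². Taking the sense of the wad of gum's angular momentum as positive, L_{wad} = m v R = (0.00442)(12.2)(0.340) = 0.01833 kg·m²/s.
L_i = 0 + 0.01833 = 0.01833 kg·m²/s.
After sticking, I_f = I_p + m R² = 0.3318 + (0.00442)(0.340)² = 0.3323 kg·m².
ω_f = L_i / I_f = 0.01833 / 0.3323 = 0.05518 rad/s.

|ω_f| ≈ 0.0552 rad/s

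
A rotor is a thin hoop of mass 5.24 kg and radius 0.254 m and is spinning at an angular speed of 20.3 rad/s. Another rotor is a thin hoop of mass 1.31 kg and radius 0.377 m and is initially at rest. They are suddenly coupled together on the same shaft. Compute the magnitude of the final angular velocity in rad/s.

|ω_f| ≈ 13.1 rad/s

No external torque acts about the common axis, so total angular momentum is conserved.
Moments of inertia: I_A = (5.24)(0.254)² = 0.3381 kg·m²; I_B = (1.31)(0.377)² = 0.1862 kg·m².
Taking A's sense as positive: L = (0.3381)(20.3) = 6.863 kg·m²·rad/s.
Combined I = 0.3381 + 0.1862 = 0.5243 kg·m².
ω_f = L / I = 6.863 / 0.5243 = 13.09 rad/s.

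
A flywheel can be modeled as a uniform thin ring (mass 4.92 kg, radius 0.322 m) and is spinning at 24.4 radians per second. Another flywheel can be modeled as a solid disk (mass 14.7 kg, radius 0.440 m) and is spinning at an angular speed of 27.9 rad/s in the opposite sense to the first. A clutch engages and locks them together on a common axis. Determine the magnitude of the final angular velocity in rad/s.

The coupling torques are internal; angular momentum about the shared axis is conserved.
Moments of inertia: I_A = (4.92)(0.322)² = 0.5101 kg·m²; I_B = ½(14.7)(0.440)² = 1.423 kg·m².
Taking A's sense as positive: L = (0.5101)(24.4) − (1.423)(27.9) = -27.25 kg·m²·rad/s.
Combined I = 0.5101 + 1.423 = 1.933 kg·m².
ω_f = L / I = -27.25 / 1.933 = -14.10 rad/s.

|ω_f| ≈ 14.1 rad/s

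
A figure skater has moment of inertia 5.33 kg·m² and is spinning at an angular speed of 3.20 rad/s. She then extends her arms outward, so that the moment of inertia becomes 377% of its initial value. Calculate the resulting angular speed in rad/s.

ω₂ ≈ 0.849 rad/s

Angular momentum about the spin axis is conserved since the torque about it is zero.
I₂ = 3.77 × 5.33 = 20.09 kg·m².
ω₂ = I₁ω₁ / I₂ = (5.330)(3.20 rad/s) / (20.09) = 0.8488 rad/s.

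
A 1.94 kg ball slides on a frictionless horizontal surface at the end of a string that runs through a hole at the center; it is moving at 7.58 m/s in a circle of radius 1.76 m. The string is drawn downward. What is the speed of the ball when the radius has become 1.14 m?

v₂ ≈ 11.7 m/s

The only horizontal force on the mass is along the cord (radial), so it exerts no torque about the hole and angular momentum m v r is conserved.
v₂ = v₁ r₁ / r₂ = (7.58)(1.76) / (1.14) = 11.70 m/s.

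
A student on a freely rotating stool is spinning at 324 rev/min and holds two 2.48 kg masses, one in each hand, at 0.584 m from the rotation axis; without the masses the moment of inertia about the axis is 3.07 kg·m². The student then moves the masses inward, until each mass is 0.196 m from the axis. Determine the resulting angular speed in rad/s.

Angular momentum about the spin axis is conserved since the torque about it is zero.
I₁ = 3.07 + 2(2.48)(0.584)² = 4.762 kg·m²; I₂ = 3.07 + 2(2.48)(0.196)² = 3.261 kg·m².
ω₂ = I₁ω₁ / I₂ = (4.762)(324 rpm) / (3.261) = 473.2 rpm = 49.55 rad/s.

ω₂ ≈ 49.5 rad/s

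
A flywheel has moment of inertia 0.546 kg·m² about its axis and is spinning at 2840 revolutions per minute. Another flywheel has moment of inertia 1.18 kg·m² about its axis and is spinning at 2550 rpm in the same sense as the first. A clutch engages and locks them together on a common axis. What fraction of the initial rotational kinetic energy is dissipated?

The coupling torques are internal; angular momentum about the shared axis is conserved.
Taking A's sense as positive: L = (0.5460)(2840) + (1.180)(2550) = 4560 kg·m²·rpm.
Combined I = 0.5460 + 1.180 = 1.726 kg·m².
ω_f = L / I = 4560 / 1.726 = 2642 rpm.
KE_i = ½ΣIω² = 66220 J; KE_f = ½(1.726)(276.6)² = 66050 J.
Fraction dissipated = (KE_i − KE_f)/KE_i = 0.002599.

fraction ≈ 0.00260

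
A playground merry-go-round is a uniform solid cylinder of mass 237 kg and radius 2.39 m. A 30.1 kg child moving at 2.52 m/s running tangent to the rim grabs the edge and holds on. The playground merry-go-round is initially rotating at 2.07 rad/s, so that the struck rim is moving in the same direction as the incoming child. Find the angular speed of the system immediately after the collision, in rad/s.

The axle reaction passes through the axle and exerts no torque about it; angular momentum about the axle is conserved through the impact.
I_p = ½(237)(2.39)² = 676.9 kg·m². Taking the sense of the child's angular momentum as positive, L_{child} = m v R = (30.1)(2.52)(2.39) = 181.3 kg·m²/s.
L_i = +I_p ω_p + m v R = +(676.9)(2.07) + 181.3 = 1582 kg·m²/s.
After sticking, I_f = I_p + m R² = 676.9 + (30.1)(2.39)² = 848.8 kg·m².
ω_f = L_i / I_f = 1582 / 848.8 = 1.864 rad/s.

|ω_f| ≈ 1.86 rad/s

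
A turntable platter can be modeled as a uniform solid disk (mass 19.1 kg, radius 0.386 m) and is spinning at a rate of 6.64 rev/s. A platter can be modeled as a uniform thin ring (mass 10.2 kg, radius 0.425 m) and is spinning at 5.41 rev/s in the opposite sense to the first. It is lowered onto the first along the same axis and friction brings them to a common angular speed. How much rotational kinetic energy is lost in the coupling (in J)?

The coupling torques are internal; angular momentum about the shared axis is conserved.
Moments of inertia: I_A = ½(19.1)(0.386)² = 1.423 kg·m²; I_B = (10.2)(0.425)² = 1.842 kg·m².
Taking A's sense as positive: L = (1.423)(6.64) − (1.842)(5.41) = -0.5191 kg·m²·rev/s.
Combined I = 1.423 + 1.842 = 3.265 kg·m².
ω_f = L / I = -0.5191 / 3.265 = -0.1590 rev/s.
KE_i = ½ΣIω² = 2303 J; KE_f = ½(3.265)(0.9989)² = 1.629 J.

ΔKE lost ≈ 2300 J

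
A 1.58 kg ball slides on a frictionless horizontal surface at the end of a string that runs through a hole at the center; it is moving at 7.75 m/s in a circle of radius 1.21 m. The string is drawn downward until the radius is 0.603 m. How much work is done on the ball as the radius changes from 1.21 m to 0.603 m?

W ≈ 144 J

Central (radial) force ⇒ zero torque about the center ⇒ m v r is constant.
v₂ = v₁ r₁ / r₂ = (7.75)(1.21) / (0.603) = 15.55 m/s.
W = ΔKE = ½m(v₂² − v₁²) = 143.6 J.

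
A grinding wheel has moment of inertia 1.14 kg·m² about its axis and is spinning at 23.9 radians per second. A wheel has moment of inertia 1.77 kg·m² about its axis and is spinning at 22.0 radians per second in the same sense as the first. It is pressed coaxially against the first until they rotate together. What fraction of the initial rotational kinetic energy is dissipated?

No external torque acts about the common axis, so total angular momentum is conserved.
Taking A's sense as positive: L = (1.140)(23.9) + (1.770)(22.0) = 66.19 kg·m²·rad/s.
Combined I = 1.140 + 1.770 = 2.910 kg·m².
ω_f = L / I = 66.19 / 2.910 = 22.74 rad/s.
KE_i = ½ΣIω² = 753.9 J; KE_f = ½(2.910)(22.74)² = 752.7 J.
Fraction dissipated = (KE_i − KE_f)/KE_i = 0.001660.

fraction ≈ 0.00166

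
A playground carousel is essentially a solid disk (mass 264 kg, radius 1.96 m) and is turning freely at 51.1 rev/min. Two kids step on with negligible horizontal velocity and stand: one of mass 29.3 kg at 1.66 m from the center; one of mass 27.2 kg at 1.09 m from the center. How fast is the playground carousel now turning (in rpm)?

No external torque acts about the center; L_before = L_after.
I_p = ½(264)(1.96)² = 507.1 kg·m².
Added inertia Σmr² = (29.3)(1.66)² + (27.2)(1.09)² = 113.1 kg·m²; I_f = 507.1 + 113.1 = 620.1 kg·m².
ω_f = I_p ω_i / I_f = (507.1)(51.1) / 620.1 = 41.78 rpm.

ω_f ≈ 41.8 rpm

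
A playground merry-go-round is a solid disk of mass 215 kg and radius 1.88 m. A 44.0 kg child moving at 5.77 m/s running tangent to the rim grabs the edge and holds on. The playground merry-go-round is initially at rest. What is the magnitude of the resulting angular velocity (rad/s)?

|ω_f| ≈ 0.891 rad/s

The axle reaction passes through the axle and exerts no torque about it; angular momentum about the axle is conserved through the impact.
I_p = ½(215)(1.88)² = 379.9 kg·m². Taking the sense of the child's angular momentum as positive, L_{child} = m v R = (44.0)(5.77)(1.88) = 477.3 kg·m²/s.
L_i = 0 + 477.3 = 477.3 kg·m²/s.
After sticking, I_f = I_p + m R² = 379.9 + (44.0)(1.88)² = 535.5 kg·m².
ω_f = L_i / I_f = 477.3 / 535.5 = 0.8914 rad/s.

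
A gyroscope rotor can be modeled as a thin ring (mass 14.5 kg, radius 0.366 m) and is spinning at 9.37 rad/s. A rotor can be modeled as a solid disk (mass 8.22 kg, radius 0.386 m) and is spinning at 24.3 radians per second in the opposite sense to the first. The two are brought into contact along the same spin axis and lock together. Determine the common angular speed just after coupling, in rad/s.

The coupling torques are internal; angular momentum about the shared axis is conserved.
Moments of inertia: I_A = (14.5)(0.366)² = 1.942 kg·m²; I_B = ½(8.22)(0.386)² = 0.6124 kg·m².
Taking A's sense as positive: L = (1.942)(9.37) − (0.6124)(24.3) = 3.319 kg·m²·rad/s.
Combined I = 1.942 + 0.6124 = 2.555 kg·m².
ω_f = L / I = 3.319 / 2.555 = 1.299 rad/s.

|ω_f| ≈ 1.30 rad/s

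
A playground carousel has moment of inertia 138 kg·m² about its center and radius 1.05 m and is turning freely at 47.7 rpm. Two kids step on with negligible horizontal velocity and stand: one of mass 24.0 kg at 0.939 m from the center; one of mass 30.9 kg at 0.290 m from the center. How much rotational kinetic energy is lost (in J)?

No external torque acts about the center; L_before = L_after.
Added inertia Σmr² = (24.0)(0.939)² + (30.9)(0.290)² = 23.76 kg·m²; I_f = 138.0 + 23.76 = 161.8 kg·m².
ω_f = I_p ω_i / I_f = (138.0)(47.7) / 161.8 = 40.69 rpm.
KE_i = ½(138.0)(4.995 rad/s)² = 1722 J; KE_f = ½(161.8)(4.261)² = 1469 J.

energy lost ≈ 253 J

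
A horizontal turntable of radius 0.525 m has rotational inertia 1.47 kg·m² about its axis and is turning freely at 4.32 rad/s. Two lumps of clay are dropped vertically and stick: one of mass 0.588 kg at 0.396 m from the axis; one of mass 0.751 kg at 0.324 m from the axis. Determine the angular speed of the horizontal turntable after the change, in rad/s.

The added mass arrives with no angular momentum about the axis, and any external torque about the axis is negligible, so the system's angular momentum is conserved.
Added inertia Σmr² = (0.588)(0.396)² + (0.751)(0.324)² = 0.1710 kg·m²; I_f = 1.470 + 0.1710 = 1.641 kg·m².
ω_f = I_p ω_i / I_f = (1.470)(4.32) / 1.641 = 3.870 rad/s.

ω_f ≈ 3.87 rad/s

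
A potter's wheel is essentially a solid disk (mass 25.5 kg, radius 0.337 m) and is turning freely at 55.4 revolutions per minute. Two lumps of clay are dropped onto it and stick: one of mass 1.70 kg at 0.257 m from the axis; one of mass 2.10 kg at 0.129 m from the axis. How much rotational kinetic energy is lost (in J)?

No external torque acts about the axis; L_before = L_after.
I_p = ½(25.5)(0.337)² = 1.448 kg·m².
Added inertia Σmr² = (1.70)(0.257)² + (2.10)(0.129)² = 0.1472 kg·m²; I_f = 1.448 + 0.1472 = 1.595 kg·m².
ω_f = I_p ω_i / I_f = (1.448)(55.4) / 1.595 = 50.29 rpm.
KE_i = ½(1.448)(5.801 rad/s)² = 24.37 J; KE_f = ½(1.595)(5.266)² = 22.12 J.

energy lost ≈ 2.25 J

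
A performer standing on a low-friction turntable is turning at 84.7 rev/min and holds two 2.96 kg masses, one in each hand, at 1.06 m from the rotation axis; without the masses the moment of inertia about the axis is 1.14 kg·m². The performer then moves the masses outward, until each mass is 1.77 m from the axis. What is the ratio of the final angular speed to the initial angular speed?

ω₂/ω₁ ≈ 0.396

With no external torque about the axis, L is conserved: I₁ω₁ = I₂ω₂.
I₁ = 1.14 + 2(2.96)(1.06)² = 7.792 kg·m²; I₂ = 1.14 + 2(2.96)(1.77)² = 19.69 kg·m².
ω₂/ω₁ = I₁/I₂ = 7.792 / 19.69 = 0.3958.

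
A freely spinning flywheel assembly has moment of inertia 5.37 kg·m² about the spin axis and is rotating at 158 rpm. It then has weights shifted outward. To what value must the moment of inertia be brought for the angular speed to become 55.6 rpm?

With no external torque about the axis, L is conserved: I₁ω₁ = I₂ω₂.
I₂ = I₁ω₁ / ω₂ = (5.37)(158) / (55.6) = 15.26 kg·m².

I₂ ≈ 15.3 kg·m²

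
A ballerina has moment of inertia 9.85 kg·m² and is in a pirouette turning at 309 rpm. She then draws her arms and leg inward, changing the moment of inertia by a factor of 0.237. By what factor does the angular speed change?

ω₂/ω₁ ≈ 4.22

With no external torque about the axis, L is conserved: I₁ω₁ = I₂ω₂.
I₂ = 0.237 × 9.85 = 2.334 kg·m².
ω₂/ω₁ = I₁/I₂ = 9.850 / 2.334 = 4.219.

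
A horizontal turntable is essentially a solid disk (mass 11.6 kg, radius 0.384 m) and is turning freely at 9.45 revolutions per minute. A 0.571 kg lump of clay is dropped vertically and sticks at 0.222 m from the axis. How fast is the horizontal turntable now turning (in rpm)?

ω_f ≈ 9.15 rpm

No external torque acts about the axis; L_before = L_after.
I_p = ½(11.6)(0.384)² = 0.8552 kg·m².
Added inertia Σmr² = (0.571)(0.222)² = 0.02814 kg·m²; I_f = 0.8552 + 0.02814 = 0.8834 kg·m².
ω_f = I_p ω_i / I_f = (0.8552)(9.45) / 0.8834 = 9.149 rpm.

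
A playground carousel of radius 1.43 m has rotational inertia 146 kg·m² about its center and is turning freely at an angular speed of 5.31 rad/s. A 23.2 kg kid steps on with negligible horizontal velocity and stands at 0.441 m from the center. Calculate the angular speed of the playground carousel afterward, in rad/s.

ω_f ≈ 5.15 rad/s

The added mass arrives with no angular momentum about the center, and any external torque about the center is negligible, so the system's angular momentum is conserved.
Added inertia Σmr² = (23.2)(0.441)² = 4.512 kg·m²; I_f = 146.0 + 4.512 = 150.5 kg·m².
ω_f = I_p ω_i / I_f = (146.0)(5.31) / 150.5 = 5.151 rad/s.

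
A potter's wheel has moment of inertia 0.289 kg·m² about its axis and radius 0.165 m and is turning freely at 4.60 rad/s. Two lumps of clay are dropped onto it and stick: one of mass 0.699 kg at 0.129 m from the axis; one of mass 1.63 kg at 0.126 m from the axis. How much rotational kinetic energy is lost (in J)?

No external torque acts about the axis; L_before = L_after.
Added inertia Σmr² = (0.699)(0.129)² + (1.63)(0.126)² = 0.03751 kg·m²; I_f = 0.2890 + 0.03751 = 0.3265 kg·m².
ω_f = I_p ω_i / I_f = (0.2890)(4.60) / 0.3265 = 4.072 rad/s.
KE_i = ½(0.2890)(4.600 rad/s)² = 3.058 J; KE_f = ½(0.3265)(4.072)² = 2.706 J.

energy lost ≈ 0.351 J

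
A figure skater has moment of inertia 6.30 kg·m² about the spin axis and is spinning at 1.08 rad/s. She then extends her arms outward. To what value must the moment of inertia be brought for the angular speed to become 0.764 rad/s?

Angular momentum about the spin axis is conserved since the torque about it is zero.
I₂ = I₁ω₁ / ω₂ = (6.30)(1.08) / (0.764) = 8.906 kg·m².

I₂ ≈ 8.91 kg·m²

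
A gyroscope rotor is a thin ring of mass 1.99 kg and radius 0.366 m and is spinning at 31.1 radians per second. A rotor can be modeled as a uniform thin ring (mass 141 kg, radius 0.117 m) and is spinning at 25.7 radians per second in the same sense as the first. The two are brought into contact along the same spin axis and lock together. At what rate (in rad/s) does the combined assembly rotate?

|ω_f| ≈ 26.4 rad/s

No external torque acts about the common axis, so total angular momentum is conserved.
Moments of inertia: I_A = (1.99)(0.366)² = 0.2666 kg·m²; I_B = (141)(0.117)² = 1.930 kg·m².
Taking A's sense as positive: L = (0.2666)(31.1) + (1.930)(25.7) = 57.90 kg·m²·rad/s.
Combined I = 0.2666 + 1.930 = 2.197 kg·m².
ω_f = L / I = 57.90 / 2.197 = 26.36 rad/s.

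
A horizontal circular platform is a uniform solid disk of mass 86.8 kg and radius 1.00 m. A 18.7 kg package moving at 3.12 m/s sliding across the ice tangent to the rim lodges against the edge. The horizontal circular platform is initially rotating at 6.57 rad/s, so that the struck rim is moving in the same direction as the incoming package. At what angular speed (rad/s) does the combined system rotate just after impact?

|ω_f| ≈ 5.53 rad/s

About the central axle the impulsive forces during the collision are internal, so angular momentum about that axis is conserved.
I_p = ½(86.8)(1.00)² = 43.40 kg·m². Taking the sense of the package's angular momentum as positive, L_{package} = m v R = (18.7)(3.12)(1.00) = 58.34 kg·m²/s.
L_i = +I_p ω_p + m v R = +(43.40)(6.57) + 58.34 = 343.5 kg·m²/s.
After sticking, I_f = I_p + m R² = 43.40 + (18.7)(1.00)² = 62.10 kg·m².
ω_f = L_i / I_f = 343.5 / 62.10 = 5.531 rad/s.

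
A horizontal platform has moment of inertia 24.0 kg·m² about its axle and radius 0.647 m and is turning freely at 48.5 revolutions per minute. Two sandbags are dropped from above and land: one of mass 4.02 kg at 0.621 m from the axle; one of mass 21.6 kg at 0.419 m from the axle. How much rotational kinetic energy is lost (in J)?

No external torque acts about the axle; L_before = L_after.
Added inertia Σmr² = (4.02)(0.621)² + (21.6)(0.419)² = 5.342 kg·m²; I_f = 24.00 + 5.342 = 29.34 kg·m².
ω_f = I_p ω_i / I_f = (24.00)(48.5) / 29.34 = 39.67 rpm.
KE_i = ½(24.00)(5.079 rad/s)² = 309.5 J; KE_f = ½(29.34)(4.154)² = 253.2 J.

energy lost ≈ 56.4 J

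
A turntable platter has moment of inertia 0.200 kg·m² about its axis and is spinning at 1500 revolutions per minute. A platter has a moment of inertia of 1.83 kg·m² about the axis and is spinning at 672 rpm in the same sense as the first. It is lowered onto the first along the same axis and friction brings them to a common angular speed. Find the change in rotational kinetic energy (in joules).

ΔKE ≈ -678 J

The coupling torques are internal; angular momentum about the shared axis is conserved.
Taking A's sense as positive: L = (0.2000)(1500) + (1.830)(672) = 1530 kg·m²·rpm.
Combined I = 0.2000 + 1.830 = 2.030 kg·m².
ω_f = L / I = 1530 / 2.030 = 753.6 rpm.
KE_i = ½ΣIω² = 6999 J; KE_f = ½(2.030)(78.91)² = 6321 J.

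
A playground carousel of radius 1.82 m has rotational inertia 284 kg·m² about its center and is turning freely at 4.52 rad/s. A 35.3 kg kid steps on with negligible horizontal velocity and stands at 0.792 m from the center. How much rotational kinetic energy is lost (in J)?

energy lost ≈ 210 J

No external torque acts about the center; L_before = L_after.
Added inertia Σmr² = (35.3)(0.792)² = 22.14 kg·m²; I_f = 284.0 + 22.14 = 306.1 kg·m².
ω_f = I_p ω_i / I_f = (284.0)(4.52) / 306.1 = 4.193 rad/s.
KE_i = ½(284.0)(4.520 rad/s)² = 2901 J; KE_f = ½(306.1)(4.193)² = 2691 J.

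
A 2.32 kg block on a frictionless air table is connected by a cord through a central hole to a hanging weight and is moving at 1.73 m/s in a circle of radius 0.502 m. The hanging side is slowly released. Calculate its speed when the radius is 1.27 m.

Central (radial) force ⇒ zero torque about the center ⇒ m v r is constant.
v₂ = v₁ r₁ / r₂ = (1.73)(0.502) / (1.27) = 0.6838 m/s.

v₂ ≈ 0.684 m/s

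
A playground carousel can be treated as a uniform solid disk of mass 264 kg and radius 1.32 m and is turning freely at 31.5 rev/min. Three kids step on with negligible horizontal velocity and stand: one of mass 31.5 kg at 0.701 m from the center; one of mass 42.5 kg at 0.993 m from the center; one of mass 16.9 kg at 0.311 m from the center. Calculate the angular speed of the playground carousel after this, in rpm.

ω_f ≈ 25.1 rpm

The added mass arrives with no angular momentum about the center, and any external torque about the center is negligible, so the system's angular momentum is conserved.
I_p = ½(264)(1.32)² = 230.0 kg·m².
Added inertia Σmr² = (31.5)(0.701)² + (42.5)(0.993)² + (16.9)(0.311)² = 59.02 kg·m²; I_f = 230.0 + 59.02 = 289.0 kg·m².
ω_f = I_p ω_i / I_f = (230.0)(31.5) / 289.0 = 25.07 rpm.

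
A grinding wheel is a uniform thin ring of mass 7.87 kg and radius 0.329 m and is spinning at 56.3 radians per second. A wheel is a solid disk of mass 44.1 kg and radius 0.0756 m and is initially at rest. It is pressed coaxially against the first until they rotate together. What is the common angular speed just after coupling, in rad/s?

No external torque acts about the common axis, so total angular momentum is conserved.
Moments of inertia: I_A = (7.87)(0.329)² = 0.8519 kg·m²; I_B = ½(44.1)(0.0756)² = 0.1260 kg·m².
Taking A's sense as positive: L = (0.8519)(56.3) = 47.96 kg·m²·rad/s.
Combined I = 0.8519 + 0.1260 = 0.9779 kg·m².
ω_f = L / I = 47.96 / 0.9779 = 49.04 rad/s.

|ω_f| ≈ 49.0 rad/s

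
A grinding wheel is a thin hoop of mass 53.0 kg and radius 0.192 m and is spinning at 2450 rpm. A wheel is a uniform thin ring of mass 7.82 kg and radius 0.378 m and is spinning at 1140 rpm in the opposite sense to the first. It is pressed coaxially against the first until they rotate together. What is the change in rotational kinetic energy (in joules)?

The coupling torques are internal; angular momentum about the shared axis is conserved.
Moments of inertia: I_A = (53.0)(0.192)² = 1.954 kg·m²; I_B = (7.82)(0.378)² = 1.117 kg·m².
Taking A's sense as positive: L = (1.954)(2450) − (1.117)(1140) = 3513 kg·m²·rpm.
Combined I = 1.954 + 1.117 = 3.071 kg·m².
ω_f = L / I = 3513 / 3.071 = 1144 rpm.
KE_i = ½ΣIω² = 72270 J; KE_f = ½(3.071)(119.8)² = 22030 J.

ΔKE ≈ -50200 J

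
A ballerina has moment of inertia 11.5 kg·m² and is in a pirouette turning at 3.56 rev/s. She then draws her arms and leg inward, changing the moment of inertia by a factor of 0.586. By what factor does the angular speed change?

No external torque acts about the spin axis, so angular momentum is conserved.
I₂ = 0.586 × 11.5 = 6.739 kg·m².
ω₂/ω₁ = I₁/I₂ = 11.50 / 6.739 = 1.706.

ω₂/ω₁ ≈ 1.71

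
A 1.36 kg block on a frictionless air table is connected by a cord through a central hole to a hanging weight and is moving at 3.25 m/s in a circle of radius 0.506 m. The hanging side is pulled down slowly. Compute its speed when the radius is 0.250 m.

Central (radial) force ⇒ zero torque about the center ⇒ m v r is constant.
v₂ = v₁ r₁ / r₂ = (3.25)(0.506) / (0.250) = 6.578 m/s.

v₂ ≈ 6.58 m/s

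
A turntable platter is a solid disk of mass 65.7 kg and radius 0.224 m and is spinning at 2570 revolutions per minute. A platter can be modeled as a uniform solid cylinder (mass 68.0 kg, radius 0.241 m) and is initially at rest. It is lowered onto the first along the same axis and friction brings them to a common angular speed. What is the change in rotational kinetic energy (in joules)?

ΔKE ≈ -32500 J

The coupling torques are internal; angular momentum about the shared axis is conserved.
Moments of inertia: I_A = ½(65.7)(0.224)² = 1.648 kg·m²; I_B = ½(68.0)(0.241)² = 1.975 kg·m².
Taking A's sense as positive: L = (1.648)(2570) = 4236 kg·m²·rpm.
Combined I = 1.648 + 1.975 = 3.623 kg·m².
ω_f = L / I = 4236 / 3.623 = 1169 rpm.
KE_i = ½ΣIω² = 59690 J; KE_f = ½(3.623)(122.4)² = 27160 J.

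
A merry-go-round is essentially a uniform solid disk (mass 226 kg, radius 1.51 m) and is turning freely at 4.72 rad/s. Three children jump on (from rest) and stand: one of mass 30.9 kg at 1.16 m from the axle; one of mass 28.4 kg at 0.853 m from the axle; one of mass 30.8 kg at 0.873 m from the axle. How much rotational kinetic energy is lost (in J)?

No external torque acts about the axle; L_before = L_after.
I_p = ½(226)(1.51)² = 257.7 kg·m².
Added inertia Σmr² = (30.9)(1.16)² + (28.4)(0.853)² + (30.8)(0.873)² = 85.72 kg·m²; I_f = 257.7 + 85.72 = 343.4 kg·m².
ω_f = I_p ω_i / I_f = (257.7)(4.72) / 343.4 = 3.542 rad/s.
KE_i = ½(257.7)(4.720 rad/s)² = 2870 J; KE_f = ½(343.4)(3.542)² = 2154 J.

energy lost ≈ 716 J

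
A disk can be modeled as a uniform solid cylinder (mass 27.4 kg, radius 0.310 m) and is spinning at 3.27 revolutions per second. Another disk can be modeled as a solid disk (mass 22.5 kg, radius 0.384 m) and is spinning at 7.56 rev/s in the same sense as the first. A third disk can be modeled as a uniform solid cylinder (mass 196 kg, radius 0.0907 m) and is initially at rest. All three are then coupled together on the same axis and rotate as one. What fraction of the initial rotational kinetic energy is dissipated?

fraction ≈ 0.311

No external torque acts about the common axis, so total angular momentum is conserved.
Moments of inertia: I_A = ½(27.4)(0.310)² = 1.317 kg·m²; I_B = ½(22.5)(0.384)² = 1.659 kg·m²; I_C = ½(196)(0.0907)² = 0.8062 kg·m².
Taking A's sense as positive: L = (1.317)(3.27) + (1.659)(7.56) = 16.85 kg·m²·rev/s.
Combined I = 1.317 + 1.659 + 0.8062 = 3.782 kg·m².
ω_f = L / I = 16.85 / 3.782 = 4.455 rev/s.
KE_i = ½ΣIω² = 2149 J; KE_f = ½(3.782)(27.99)² = 1481 J.
Fraction dissipated = (KE_i − KE_f)/KE_i = 0.3108.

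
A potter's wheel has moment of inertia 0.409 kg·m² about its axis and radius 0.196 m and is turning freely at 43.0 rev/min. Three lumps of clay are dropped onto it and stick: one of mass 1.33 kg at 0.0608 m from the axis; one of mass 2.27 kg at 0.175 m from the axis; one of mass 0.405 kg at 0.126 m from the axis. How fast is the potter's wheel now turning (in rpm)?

The added mass arrives with no angular momentum about the axis, and any external torque about the axis is negligible, so the system's angular momentum is conserved.
Added inertia Σmr² = (1.33)(0.0608)² + (2.27)(0.175)² + (0.405)(0.126)² = 0.08087 kg·m²; I_f = 0.4090 + 0.08087 = 0.4899 kg·m².
ω_f = I_p ω_i / I_f = (0.4090)(43.0) / 0.4899 = 35.90 rpm.

ω_f ≈ 35.9 rpm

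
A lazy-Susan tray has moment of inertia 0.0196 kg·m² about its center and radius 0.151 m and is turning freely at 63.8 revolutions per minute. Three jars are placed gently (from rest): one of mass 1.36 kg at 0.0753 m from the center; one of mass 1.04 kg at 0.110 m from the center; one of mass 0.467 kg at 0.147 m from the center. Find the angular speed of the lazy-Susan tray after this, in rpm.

ω_f ≈ 25.0 rpm

No external torque acts about the center; L_before = L_after.
Added inertia Σmr² = (1.36)(0.0753)² + (1.04)(0.110)² + (0.467)(0.147)² = 0.03039 kg·m²; I_f = 0.01960 + 0.03039 = 0.04999 kg·m².
ω_f = I_p ω_i / I_f = (0.01960)(63.8) / 0.04999 = 25.02 rpm.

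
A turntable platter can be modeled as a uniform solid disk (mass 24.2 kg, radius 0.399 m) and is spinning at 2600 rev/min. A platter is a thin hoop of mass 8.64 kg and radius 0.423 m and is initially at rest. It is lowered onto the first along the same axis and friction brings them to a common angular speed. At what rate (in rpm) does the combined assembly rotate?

The coupling torques are internal; angular momentum about the shared axis is conserved.
Moments of inertia: I_A = ½(24.2)(0.399)² = 1.926 kg·m²; I_B = (8.64)(0.423)² = 1.546 kg·m².
Taking A's sense as positive: L = (1.926)(2600) = 5008 kg·m²·rpm.
Combined I = 1.926 + 1.546 = 3.472 kg·m².
ω_f = L / I = 5008 / 3.472 = 1442 rpm.

|ω_f| ≈ 1440 rpm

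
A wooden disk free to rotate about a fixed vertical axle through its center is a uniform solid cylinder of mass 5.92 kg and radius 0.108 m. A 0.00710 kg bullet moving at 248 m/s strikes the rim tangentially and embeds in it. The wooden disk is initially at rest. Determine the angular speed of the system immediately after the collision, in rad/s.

The axle reaction passes through the axle and exerts no torque about it; angular momentum about the axle is conserved through the impact.
I_p = ½(5.92)(0.108)² = 0.03453 kg·m². Taking the sense of the bullet's angular momentum as positive, L_{bullet} = m v R = (0.00710)(248)(0.108) = 0.1902 kg·m²/s.
L_i = 0 + 0.1902 = 0.1902 kg·m²/s.
After sticking, I_f = I_p + m R² = 0.03453 + (0.00710)(0.108)² = 0.03461 kg·m².
ω_f = L_i / I_f = 0.1902 / 0.03461 = 5.495 rad/s.

|ω_f| ≈ 5.49 rad/s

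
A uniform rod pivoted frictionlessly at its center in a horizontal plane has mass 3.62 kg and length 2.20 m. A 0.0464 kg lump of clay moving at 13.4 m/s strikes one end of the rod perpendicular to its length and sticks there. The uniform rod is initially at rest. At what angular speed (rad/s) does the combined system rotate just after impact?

The axle reaction passes through the pivot and exerts no torque about it; angular momentum about the pivot is conserved through the impact.
I_p = (1/12)(3.62)(2.20)² = 1.460 kg·m². Taking the sense of the lump of clay's angular momentum as positive, L_{lump} = m v R = (0.0464)(13.4)(2.20/2) = 0.6839 kg·m²/s.
L_i = 0 + 0.6839 = 0.6839 kg·m²/s.
After sticking, I_f = I_p + m R² = 1.460 + (0.0464)(2.20/2)² = 1.516 kg·m².
ω_f = L_i / I_f = 0.6839 / 1.516 = 0.4511 rad/s.

|ω_f| ≈ 0.451 rad/s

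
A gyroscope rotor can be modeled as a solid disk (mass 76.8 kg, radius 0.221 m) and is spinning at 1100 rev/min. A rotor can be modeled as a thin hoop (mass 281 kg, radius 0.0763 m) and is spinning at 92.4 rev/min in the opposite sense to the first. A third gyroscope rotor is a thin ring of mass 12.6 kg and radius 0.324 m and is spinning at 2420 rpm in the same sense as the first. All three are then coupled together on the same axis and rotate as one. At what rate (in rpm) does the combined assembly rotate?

|ω_f| ≈ 1060 rpm

No external torque acts about the common axis, so total angular momentum is conserved.
Moments of inertia: I_A = ½(76.8)(0.221)² = 1.875 kg·m²; I_B = (281)(0.0763)² = 1.636 kg·m²; I_C = (12.6)(0.324)² = 1.323 kg·m².
Taking A's sense as positive: L = (1.875)(1100) − (1.636)(92.4) + (1.323)(2420) = 5113 kg·m²·rpm.
Combined I = 1.875 + 1.636 + 1.323 = 4.834 kg·m².
ω_f = L / I = 5113 / 4.834 = 1058 rpm.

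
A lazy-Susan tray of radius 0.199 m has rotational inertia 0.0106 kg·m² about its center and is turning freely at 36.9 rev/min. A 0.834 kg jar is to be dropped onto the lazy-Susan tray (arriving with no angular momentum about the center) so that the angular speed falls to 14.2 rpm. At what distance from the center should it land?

No external torque acts about the center; L_before = L_after.
I_p ω_i = (I_p + m r²) ω_f ⇒ m r² = I_p(ω_i/ω_f − 1) = 0.01060(36.9/14.2 − 1) = 0.01695 kg·m².
r = √(0.01695/0.834) = 0.1425 m.

r ≈ 0.143 m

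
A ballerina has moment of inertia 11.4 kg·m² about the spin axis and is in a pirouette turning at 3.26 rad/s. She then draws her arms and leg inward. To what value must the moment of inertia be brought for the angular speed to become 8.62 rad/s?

I₂ ≈ 4.31 kg·m²

Angular momentum about the spin axis is conserved since the torque about it is zero.
I₂ = I₁ω₁ / ω₂ = (11.4)(3.26) / (8.62) = 4.311 kg·m².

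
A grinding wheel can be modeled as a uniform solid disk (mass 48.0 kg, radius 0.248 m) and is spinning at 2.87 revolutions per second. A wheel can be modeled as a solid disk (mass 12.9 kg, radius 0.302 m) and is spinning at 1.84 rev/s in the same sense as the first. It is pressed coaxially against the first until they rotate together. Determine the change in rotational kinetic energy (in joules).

ΔKE ≈ -8.81 J

No external torque acts about the common axis, so total angular momentum is conserved.
Moments of inertia: I_A = ½(48.0)(0.248)² = 1.476 kg·m²; I_B = ½(12.9)(0.302)² = 0.5883 kg·m².
Taking A's sense as positive: L = (1.476)(2.87) + (0.5883)(1.84) = 5.319 kg·m²·rev/s.
Combined I = 1.476 + 0.5883 = 2.064 kg·m².
ω_f = L / I = 5.319 / 2.064 = 2.576 rev/s.
KE_i = ½ΣIω² = 279.3 J; KE_f = ½(2.064)(16.19)² = 270.5 J.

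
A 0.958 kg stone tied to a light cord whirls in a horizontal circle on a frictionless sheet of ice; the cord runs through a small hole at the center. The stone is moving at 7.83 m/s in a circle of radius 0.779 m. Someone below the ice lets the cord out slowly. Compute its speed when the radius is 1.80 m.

The only horizontal force on the mass is along the cord (radial), so it exerts no torque about the hole and angular momentum m v r is conserved.
v₂ = v₁ r₁ / r₂ = (7.83)(0.779) / (1.80) = 3.389 m/s.

v₂ ≈ 3.39 m/s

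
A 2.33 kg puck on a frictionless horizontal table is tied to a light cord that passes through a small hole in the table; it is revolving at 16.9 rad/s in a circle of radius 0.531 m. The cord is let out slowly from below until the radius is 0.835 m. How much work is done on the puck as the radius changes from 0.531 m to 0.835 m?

No torque about the axis ⇒ m r₁² ω₁ = m r₂² ω₂.
ω₂ = ω₁ (r₁/r₂)² = (16.9)(0.531/0.835)² = 6.834 rad/s.
W = ΔKE = ½m(v₂² − v₁²) = -55.88 J.

W ≈ -55.9 J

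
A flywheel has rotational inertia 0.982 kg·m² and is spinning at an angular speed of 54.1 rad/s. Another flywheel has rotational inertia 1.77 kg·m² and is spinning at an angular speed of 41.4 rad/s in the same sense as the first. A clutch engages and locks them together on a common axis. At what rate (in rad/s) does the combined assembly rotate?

The coupling torques are internal; angular momentum about the shared axis is conserved.
Taking A's sense as positive: L = (0.9820)(54.1) + (1.770)(41.4) = 126.4 kg·m²·rad/s.
Combined I = 0.9820 + 1.770 = 2.752 kg·m².
ω_f = L / I = 126.4 / 2.752 = 45.93 rad/s.

|ω_f| ≈ 45.9 rad/s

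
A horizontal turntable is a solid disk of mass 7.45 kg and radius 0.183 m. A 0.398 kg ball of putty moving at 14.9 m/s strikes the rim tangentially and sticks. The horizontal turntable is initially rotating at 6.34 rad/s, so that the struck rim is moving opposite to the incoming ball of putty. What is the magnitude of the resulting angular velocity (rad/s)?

|ω_f| ≈ 2.13 rad/s

The axle reaction passes through the axle and exerts no torque about it; angular momentum about the axle is conserved through the impact.
I_p = ½(7.45)(0.183)² = 0.1247 kg·m². Taking the sense of the ball of putty's angular momentum as positive, L_{ball} = m v R = (0.398)(14.9)(0.183) = 1.085 kg·m²/s.
L_i = −I_p ω_p + m v R = −(0.1247)(6.34) + 1.085 = 0.2943 kg·m²/s.
After sticking, I_f = I_p + m R² = 0.1247 + (0.398)(0.183)² = 0.1381 kg·m².
ω_f = L_i / I_f = 0.2943 / 0.1381 = 2.132 rad/s.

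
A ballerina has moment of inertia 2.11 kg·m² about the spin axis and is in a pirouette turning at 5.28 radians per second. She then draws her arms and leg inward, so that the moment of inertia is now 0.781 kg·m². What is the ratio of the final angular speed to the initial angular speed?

With no external torque about the axis, L is conserved: I₁ω₁ = I₂ω₂.
ω₂/ω₁ = I₁/I₂ = 2.110 / 0.7810 = 2.702.

ω₂/ω₁ ≈ 2.70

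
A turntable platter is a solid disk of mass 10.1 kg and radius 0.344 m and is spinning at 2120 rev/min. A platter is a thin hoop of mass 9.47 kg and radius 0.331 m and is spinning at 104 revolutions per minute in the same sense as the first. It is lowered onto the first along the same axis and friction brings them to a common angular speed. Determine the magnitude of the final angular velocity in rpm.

|ω_f| ≈ 841 rpm

No external torque acts about the common axis, so total angular momentum is conserved.
Moments of inertia: I_A = ½(10.1)(0.344)² = 0.5976 kg·m²; I_B = (9.47)(0.331)² = 1.038 kg·m².
Taking A's sense as positive: L = (0.5976)(2120) + (1.038)(104) = 1375 kg·m²·rpm.
Combined I = 0.5976 + 1.038 = 1.635 kg·m².
ω_f = L / I = 1375 / 1.635 = 840.8 rpm.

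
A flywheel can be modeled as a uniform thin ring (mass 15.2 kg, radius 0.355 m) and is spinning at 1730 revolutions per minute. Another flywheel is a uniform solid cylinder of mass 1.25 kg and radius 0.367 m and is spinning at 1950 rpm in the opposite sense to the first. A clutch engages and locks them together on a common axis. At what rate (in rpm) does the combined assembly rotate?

No external torque acts about the common axis, so total angular momentum is conserved.
Moments of inertia: I_A = (15.2)(0.355)² = 1.916 kg·m²; I_B = ½(1.25)(0.367)² = 0.08418 kg·m².
Taking A's sense as positive: L = (1.916)(1730) − (0.08418)(1950) = 3150 kg·m²·rpm.
Combined I = 1.916 + 0.08418 = 2.000 kg·m².
ω_f = L / I = 3150 / 2.000 = 1575 rpm.

|ω_f| ≈ 1580 rpm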